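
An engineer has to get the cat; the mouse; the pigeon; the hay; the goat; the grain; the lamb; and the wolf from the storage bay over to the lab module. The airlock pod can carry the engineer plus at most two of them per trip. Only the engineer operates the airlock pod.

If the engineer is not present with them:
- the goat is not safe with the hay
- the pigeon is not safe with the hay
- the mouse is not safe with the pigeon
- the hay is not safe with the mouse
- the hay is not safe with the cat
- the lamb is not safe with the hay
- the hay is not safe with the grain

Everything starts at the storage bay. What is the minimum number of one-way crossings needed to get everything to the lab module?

Counting alone: the engineer can take at most 2 across per trip to the lab module, so moving all 8 needs at least 4 loaded trips out, with a return between consecutive ones — at least 7 crossings.
The safety rule pushes this higher. Following every safe sequence of crossings, the most of the 8 that can be at the lab module as the airlock pod arrives there on crossings 7, 9, 11 is 5, 6, 7 respectively — never all 8.
So no plan with fewer than 13 crossings exists, and this one achieves 13:
1. Engineer goes to the lab module with the hay and the mouse.
2. Engineer goes back to the storage bay with the mouse.
3. Engineer goes to the lab module with the cat and the mouse.
4. Engineer goes back to the storage bay with the hay.
5. Engineer goes to the lab module with the goat and the hay.
6. Engineer goes back to the storage bay with the hay.
7. Engineer goes to the lab module with the grain and the hay.
8. Engineer goes back to the storage bay with the hay.
9. Engineer goes to the lab module with the lamb and the pigeon.
10. Engineer goes back to the storage bay with the mouse.
11. Engineer goes to the lab module with the mouse and the wolf.
12. Engineer goes back to the storage bay with the mouse.
13. Engineer goes to the lab module with the hay and the mouse.

13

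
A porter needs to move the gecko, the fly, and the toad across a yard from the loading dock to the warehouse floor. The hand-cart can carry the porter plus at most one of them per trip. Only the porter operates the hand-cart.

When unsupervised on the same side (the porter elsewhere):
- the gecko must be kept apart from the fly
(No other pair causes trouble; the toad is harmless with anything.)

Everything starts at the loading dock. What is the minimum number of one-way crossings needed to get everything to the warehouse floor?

Counting alone: the porter can take at most 1 across per trip to the warehouse floor, so moving all 3 needs at least 3 loaded trips out, with a return between consecutive ones — at least 5 crossings.
The plan below uses exactly 5 crossings, so it is optimal:
1. Porter goes to the warehouse floor with the gecko.  [the loading dock: the fly, the toad | the warehouse floor: the gecko]
2. Porter goes back to the loading dock alone.  [the loading dock: the fly, the toad | the warehouse floor: the gecko]
3. Porter goes to the warehouse floor with the toad.  [the loading dock: the fly | the warehouse floor: the gecko, the toad]
4. Porter goes back to the loading dock alone.  [the loading dock: the fly | the warehouse floor: the gecko, the toad]
5. Porter goes to the warehouse floor with the fly.  [the loading dock: — | the warehouse floor: the fly, the gecko, the toad]

5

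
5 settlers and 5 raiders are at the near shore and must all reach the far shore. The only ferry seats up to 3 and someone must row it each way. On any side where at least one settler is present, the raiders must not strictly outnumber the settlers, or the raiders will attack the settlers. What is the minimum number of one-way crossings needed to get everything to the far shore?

Counting alone: each trip to the far shore takes at most 3 across and each return brings at least 1 back, so after t trips out (and t−1 returns) at most 3t − (t−1) of the 10 are across; that first reaches 10 at t = 5, so at least 9 crossings are needed.
The safety rule pushes this higher. Following every safe sequence of crossings, the most of the 10 that can be at the far shore as the ferry arrives there on crossing 9 is 9 — never all 10.
So no plan with fewer than 11 crossings exists, and this one achieves 11:
1. 2 raiders → the far shore.  (the near shore: 5S 3R; the far shore: 0S 2R)
2. 1 raider ← the near shore.  (the near shore: 5S 4R; the far shore: 0S 1R)
3. 3 raiders → the far shore.  (the near shore: 5S 1R; the far shore: 0S 4R)
4. 1 raider ← the near shore.  (the near shore: 5S 2R; the far shore: 0S 3R)
5. 3 settlers → the far shore.  (the near shore: 2S 2R; the far shore: 3S 3R)
6. 1 settler and 1 raider ← the near shore.  (the near shore: 3S 3R; the far shore: 2S 2R)
7. 3 settlers → the far shore.  (the near shore: 0S 3R; the far shore: 5S 2R)
8. 1 raider ← the near shore.  (the near shore: 0S 4R; the far shore: 5S 1R)
9. 2 raiders → the far shore.  (the near shore: 0S 2R; the far shore: 5S 3R)
10. 1 raider ← the near shore.  (the near shore: 0S 3R; the far shore: 5S 2R)
11. 3 raiders → the far shore.  (the near shore: 0S 0R; the far shore: 5S 5R)

11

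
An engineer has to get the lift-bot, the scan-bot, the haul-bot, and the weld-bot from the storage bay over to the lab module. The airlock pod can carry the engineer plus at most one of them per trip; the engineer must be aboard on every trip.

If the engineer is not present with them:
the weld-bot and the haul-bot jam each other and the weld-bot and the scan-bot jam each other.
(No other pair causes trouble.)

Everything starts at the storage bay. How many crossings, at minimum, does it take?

9

Counting alone: the engineer can take at most 1 across per trip to the lab module, so moving all 4 needs at least 4 loaded trips out, with a return between consecutive ones — at least 7 crossings.
The safety rule pushes this higher. Following every safe sequence of crossings, the most of the 4 that can be at the lab module as the airlock pod arrives there on crossing 7 is 3 — never all 4.
So no plan with fewer than 9 crossings exists, and this one achieves 9:
1. Engineer goes to the lab module with the weld-bot.
2. Engineer goes back to the storage bay alone.
3. Engineer goes to the lab module with the lift-bot.
4. Engineer goes back to the storage bay alone.
5. Engineer goes to the lab module with the scan-bot.
6. Engineer goes back to the storage bay with the weld-bot.
7. Engineer goes to the lab module with the haul-bot.
8. Engineer goes back to the storage bay alone.
9. Engineer goes to the lab module with the weld-bot.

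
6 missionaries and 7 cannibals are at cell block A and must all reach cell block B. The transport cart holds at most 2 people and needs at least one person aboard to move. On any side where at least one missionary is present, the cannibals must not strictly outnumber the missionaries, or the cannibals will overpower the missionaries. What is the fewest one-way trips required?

impossible

The cannibals already outnumber the missionaries at cell block A before anyone moves, so the starting position itself is disallowed.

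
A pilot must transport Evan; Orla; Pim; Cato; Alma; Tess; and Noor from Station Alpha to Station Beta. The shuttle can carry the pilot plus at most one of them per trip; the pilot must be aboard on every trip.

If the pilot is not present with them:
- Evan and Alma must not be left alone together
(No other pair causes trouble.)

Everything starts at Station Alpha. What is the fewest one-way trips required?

Counting alone: the pilot can take at most 1 across per trip to Station Beta, so moving all 7 needs at least 7 loaded trips out, with a return between consecutive ones — at least 13 crossings.
The plan below uses exactly 13 crossings, so it is optimal:
1. Pilot goes to Station Beta with Evan.
2. Pilot goes back to Station Alpha alone.
3. Pilot goes to Station Beta with Orla.
4. Pilot goes back to Station Alpha alone.
5. Pilot goes to Station Beta with Pim.
6. Pilot goes back to Station Alpha alone.
7. Pilot goes to Station Beta with Cato.
8. Pilot goes back to Station Alpha alone.
9. Pilot goes to Station Beta with Tess.
10. Pilot goes back to Station Alpha alone.
11. Pilot goes to Station Beta with Noor.
12. Pilot goes back to Station Alpha alone.
13. Pilot goes to Station Beta with Alma.

13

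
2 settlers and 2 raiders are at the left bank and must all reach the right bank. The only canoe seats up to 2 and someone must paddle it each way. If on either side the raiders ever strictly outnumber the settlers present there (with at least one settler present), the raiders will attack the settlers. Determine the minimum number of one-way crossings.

5

Counting alone: each trip to the right bank takes at most 2 across and each return brings at least 1 back, so after t trips out (and t−1 returns) at most 2t − (t−1) of the 4 are across; that first reaches 4 at t = 3, so at least 5 crossings are needed.
The plan below uses exactly 5 crossings, so it is optimal:
1. 2 raiders → the right bank.  (the left bank: 2S 0R; the right bank: 0S 2R)
2. 1 raider ← the left bank.  (the left bank: 2S 1R; the right bank: 0S 1R)
3. 2 settlers → the right bank.  (the left bank: 0S 1R; the right bank: 2S 1R)
4. 1 raider ← the left bank.  (the left bank: 0S 2R; the right bank: 2S 0R)
5. 2 raiders → the right bank.  (the left bank: 0S 0R; the right bank: 2S 2R)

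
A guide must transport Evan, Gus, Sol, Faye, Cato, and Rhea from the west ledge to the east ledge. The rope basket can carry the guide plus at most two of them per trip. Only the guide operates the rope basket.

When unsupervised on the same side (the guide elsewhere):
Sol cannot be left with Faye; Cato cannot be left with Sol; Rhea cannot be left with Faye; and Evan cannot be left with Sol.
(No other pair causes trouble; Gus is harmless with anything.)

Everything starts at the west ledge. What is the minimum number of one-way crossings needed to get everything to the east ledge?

Counting alone: the guide can take at most 2 across per trip to the east ledge, so moving all 6 needs at least 3 loaded trips out, with a return between consecutive ones — at least 5 crossings.
The safety rule pushes this higher. Following every safe sequence of crossings, the most of the 6 that can be at the east ledge as the rope basket arrives there on crossing 5 is 5 — never all 6.
So no plan with fewer than 7 crossings exists, and this one achieves 7:
1. Guide goes to the east ledge with Faye and Sol.
2. Guide goes back to the west ledge with Sol.
3. Guide goes to the east ledge with Evan and Sol.
4. Guide goes back to the west ledge with Sol.
5. Guide goes to the east ledge with Cato and Gus.
6. Guide goes back to the west ledge alone.
7. Guide goes to the east ledge with Rhea and Sol.

7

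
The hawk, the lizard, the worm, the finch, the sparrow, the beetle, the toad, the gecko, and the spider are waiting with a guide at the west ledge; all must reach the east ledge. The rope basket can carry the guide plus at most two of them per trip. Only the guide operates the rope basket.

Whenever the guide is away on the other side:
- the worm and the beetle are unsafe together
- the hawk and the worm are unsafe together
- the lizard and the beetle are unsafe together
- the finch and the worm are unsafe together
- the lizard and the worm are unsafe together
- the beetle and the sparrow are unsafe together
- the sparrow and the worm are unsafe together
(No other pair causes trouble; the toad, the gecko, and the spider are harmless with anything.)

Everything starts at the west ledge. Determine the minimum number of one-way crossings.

15

Counting alone: the guide can take at most 2 across per trip to the east ledge, so moving all 9 needs at least 5 loaded trips out, with a return between consecutive ones — at least 9 crossings.
The safety rule pushes this higher. Following every safe sequence of crossings, the most of the 9 that can be at the east ledge as the rope basket arrives there on crossings 9, 11, 13 is 6, 7, 8 respectively — never all 9.
So no plan with fewer than 15 crossings exists, and this one achieves 15:
1. Guide goes to the east ledge with the beetle and the worm.  [the west ledge: the finch, the gecko, the hawk, the lizard, the sparrow, the spider, the toad | the east ledge: the beetle, the worm]
2. Guide goes back to the west ledge with the worm.  [the west ledge: the finch, the gecko, the hawk, the lizard, the sparrow, the spider, the toad, the worm | the east ledge: the beetle]
3. Guide goes to the east ledge with the hawk and the worm.  [the west ledge: the finch, the gecko, the lizard, the sparrow, the spider, the toad | the east ledge: the beetle, the hawk, the worm]
4. Guide goes back to the west ledge with the worm.  [the west ledge: the finch, the gecko, the lizard, the sparrow, the spider, the toad, the worm | the east ledge: the beetle, the hawk]
5. Guide goes to the east ledge with the finch and the worm.  [the west ledge: the gecko, the lizard, the sparrow, the spider, the toad | the east ledge: the beetle, the finch, the hawk, the worm]
6. Guide goes back to the west ledge with the worm.  [the west ledge: the gecko, the lizard, the sparrow, the spider, the toad, the worm | the east ledge: the beetle, the finch, the hawk]
7. Guide goes to the east ledge with the lizard and the sparrow.  [the west ledge: the gecko, the spider, the toad, the worm | the east ledge: the beetle, the finch, the hawk, the lizard, the sparrow]
8. Guide goes back to the west ledge with the beetle.  [the west ledge: the beetle, the gecko, the spider, the toad, the worm | the east ledge: the finch, the hawk, the lizard, the sparrow]
9. Guide goes to the east ledge with the toad and the worm.  [the west ledge: the beetle, the gecko, the spider | the east ledge: the finch, the hawk, the lizard, the sparrow, the toad, the worm]
10. Guide goes back to the west ledge with the worm.  [the west ledge: the beetle, the gecko, the spider, the worm | the east ledge: the finch, the hawk, the lizard, the sparrow, the toad]
11. Guide goes to the east ledge with the gecko and the worm.  [the west ledge: the beetle, the spider | the east ledge: the finch, the gecko, the hawk, the lizard, the sparrow, the toad, the worm]
12. Guide goes back to the west ledge with the worm.  [the west ledge: the beetle, the spider, the worm | the east ledge: the finch, the gecko, the hawk, the lizard, the sparrow, the toad]
13. Guide goes to the east ledge with the spider and the worm.  [the west ledge: the beetle | the east ledge: the finch, the gecko, the hawk, the lizard, the sparrow, the spider, the toad, the worm]
14. Guide goes back to the west ledge with the worm.  [the west ledge: the beetle, the worm | the east ledge: the finch, the gecko, the hawk, the lizard, the sparrow, the spider, the toad]
15. Guide goes to the east ledge with the beetle and the worm.  [the west ledge: — | the east ledge: the beetle, the finch, the gecko, the hawk, the lizard, the sparrow, the spider, the toad, the worm]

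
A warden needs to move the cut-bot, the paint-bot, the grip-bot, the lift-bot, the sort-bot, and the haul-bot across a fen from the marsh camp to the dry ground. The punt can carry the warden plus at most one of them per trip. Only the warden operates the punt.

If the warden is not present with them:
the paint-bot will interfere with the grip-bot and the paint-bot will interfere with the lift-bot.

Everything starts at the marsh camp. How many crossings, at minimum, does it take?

13

Counting alone: the warden can take at most 1 across per trip to the dry ground, so moving all 6 needs at least 6 loaded trips out, with a return between consecutive ones — at least 11 crossings.
The safety rule pushes this higher. Following every safe sequence of crossings, the most of the 6 that can be at the dry ground as the punt arrives there on crossing 11 is 5 — never all 6.
So no plan with fewer than 13 crossings exists, and this one achieves 13:
1. Warden goes to the dry ground with the paint-bot.  [the marsh camp: the cut-bot, the grip-bot, the haul-bot, the lift-bot, the sort-bot | the dry ground: the paint-bot]
2. Warden goes back to the marsh camp alone.  [the marsh camp: the cut-bot, the grip-bot, the haul-bot, the lift-bot, the sort-bot | the dry ground: the paint-bot]
3. Warden goes to the dry ground with the cut-bot.  [the marsh camp: the grip-bot, the haul-bot, the lift-bot, the sort-bot | the dry ground: the cut-bot, the paint-bot]
4. Warden goes back to the marsh camp alone.  [the marsh camp: the grip-bot, the haul-bot, the lift-bot, the sort-bot | the dry ground: the cut-bot, the paint-bot]
5. Warden goes to the dry ground with the grip-bot.  [the marsh camp: the haul-bot, the lift-bot, the sort-bot | the dry ground: the cut-bot, the grip-bot, the paint-bot]
6. Warden goes back to the marsh camp with the paint-bot.  [the marsh camp: the haul-bot, the lift-bot, the paint-bot, the sort-bot | the dry ground: the cut-bot, the grip-bot]
7. Warden goes to the dry ground with the lift-bot.  [the marsh camp: the haul-bot, the paint-bot, the sort-bot | the dry ground: the cut-bot, the grip-bot, the lift-bot]
8. Warden goes back to the marsh camp alone.  [the marsh camp: the haul-bot, the paint-bot, the sort-bot | the dry ground: the cut-bot, the grip-bot, the lift-bot]
9. Warden goes to the dry ground with the sort-bot.  [the marsh camp: the haul-bot, the paint-bot | the dry ground: the cut-bot, the grip-bot, the lift-bot, the sort-bot]
10. Warden goes back to the marsh camp alone.  [the marsh camp: the haul-bot, the paint-bot | the dry ground: the cut-bot, the grip-bot, the lift-bot, the sort-bot]
11. Warden goes to the dry ground with the haul-bot.  [the marsh camp: the paint-bot | the dry ground: the cut-bot, the grip-bot, the haul-bot, the lift-bot, the sort-bot]
12. Warden goes back to the marsh camp alone.  [the marsh camp: the paint-bot | the dry ground: the cut-bot, the grip-bot, the haul-bot, the lift-bot, the sort-bot]
13. Warden goes to the dry ground with the paint-bot.  [the marsh camp: — | the dry ground: the cut-bot, the grip-bot, the haul-bot, the lift-bot, the paint-bot, the sort-bot]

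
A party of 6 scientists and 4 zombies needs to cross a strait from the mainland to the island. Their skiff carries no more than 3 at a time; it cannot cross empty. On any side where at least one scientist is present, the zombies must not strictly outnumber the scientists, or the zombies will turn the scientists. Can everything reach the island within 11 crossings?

Yes — this plan uses 9 crossings (≤ 11):
1. 2 zombies → the island.  (the mainland: 6S 2Z; the island: 0S 2Z)
2. 1 zombie ← the mainland.  (the mainland: 6S 3Z; the island: 0S 1Z)
3. 3 zombies → the island.  (the mainland: 6S 0Z; the island: 0S 4Z)
4. 1 zombie ← the mainland.  (the mainland: 6S 1Z; the island: 0S 3Z)
5. 3 scientists → the island.  (the mainland: 3S 1Z; the island: 3S 3Z)
6. 1 zombie ← the mainland.  (the mainland: 3S 2Z; the island: 3S 2Z)
7. 1 scientist and 2 zombies → the island.  (the mainland: 2S 0Z; the island: 4S 4Z)
8. 1 zombie ← the mainland.  (the mainland: 2S 1Z; the island: 4S 3Z)
9. 2 scientists and 1 zombie → the island.  (the mainland: 0S 0Z; the island: 6S 4Z)

Yes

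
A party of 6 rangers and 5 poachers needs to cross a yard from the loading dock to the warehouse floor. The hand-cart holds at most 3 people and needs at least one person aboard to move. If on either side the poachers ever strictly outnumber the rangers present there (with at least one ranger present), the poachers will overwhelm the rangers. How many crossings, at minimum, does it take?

Counting alone: each trip to the warehouse floor takes at most 3 across and each return brings at least 1 back, so after t trips out (and t−1 returns) at most 3t − (t−1) of the 11 are across; that first reaches 11 at t = 5, so at least 9 crossings are needed.
The plan below uses exactly 9 crossings, so it is optimal:
1. 3 poachers → the warehouse floor.  (the loading dock: 6R 2P; the warehouse floor: 0R 3P)
2. 1 poacher ← the loading dock.  (the loading dock: 6R 3P; the warehouse floor: 0R 2P)
3. 3 rangers → the warehouse floor.  (the loading dock: 3R 3P; the warehouse floor: 3R 2P)
4. 1 ranger ← the loading dock.  (the loading dock: 4R 3P; the warehouse floor: 2R 2P)
5. 2 rangers and 1 poacher → the warehouse floor.  (the loading dock: 2R 2P; the warehouse floor: 4R 3P)
6. 1 ranger ← the loading dock.  (the loading dock: 3R 2P; the warehouse floor: 3R 3P)
7. 2 rangers and 1 poacher → the warehouse floor.  (the loading dock: 1R 1P; the warehouse floor: 5R 4P)
8. 1 ranger ← the loading dock.  (the loading dock: 2R 1P; the warehouse floor: 4R 4P)
9. 2 rangers and 1 poacher → the warehouse floor.  (the loading dock: 0R 0P; the warehouse floor: 6R 5P)

9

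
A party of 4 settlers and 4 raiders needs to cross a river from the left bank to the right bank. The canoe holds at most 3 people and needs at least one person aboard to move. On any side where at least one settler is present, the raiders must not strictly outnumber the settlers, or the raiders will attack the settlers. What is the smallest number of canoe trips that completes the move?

9

Counting alone: each trip to the right bank takes at most 3 across and each return brings at least 1 back, so after t trips out (and t−1 returns) at most 3t − (t−1) of the 8 are across; that first reaches 8 at t = 4, so at least 7 crossings are needed.
The safety rule pushes this higher. Following every safe sequence of crossings, the most of the 8 that can be at the right bank as the canoe arrives there on crossing 7 is 7 — never all 8.
So no plan with fewer than 9 crossings exists, and this one achieves 9:
1. 2 raiders → the right bank.  (the left bank: 4S 2R; the right bank: 0S 2R)
2. 1 raider ← the left bank.  (the left bank: 4S 3R; the right bank: 0S 1R)
3. 3 raiders → the right bank.  (the left bank: 4S 0R; the right bank: 0S 4R)
4. 1 raider ← the left bank.  (the left bank: 4S 1R; the right bank: 0S 3R)
5. 3 settlers → the right bank.  (the left bank: 1S 1R; the right bank: 3S 3R)
6. 1 settler and 1 raider ← the left bank.  (the left bank: 2S 2R; the right bank: 2S 2R)
7. 2 settlers → the right bank.  (the left bank: 0S 2R; the right bank: 4S 2R)
8. 1 raider ← the left bank.  (the left bank: 0S 3R; the right bank: 4S 1R)
9. 3 raiders → the right bank.  (the left bank: 0S 0R; the right bank: 4S 4R)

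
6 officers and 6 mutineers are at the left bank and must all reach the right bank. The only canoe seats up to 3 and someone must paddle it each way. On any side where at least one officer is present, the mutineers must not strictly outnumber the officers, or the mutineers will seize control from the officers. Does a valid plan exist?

Following every safe sequence of crossings from the start, the most of the 12 that can be at the right bank as the canoe arrives there on crossings 1, 3, 5 is 3, 5, 6 respectively; the best ever achieved is 6 of 12.
From crossing 7 on, no configuration arises that was not already reachable earlier: only 17 distinct safe configurations (who is on which side, and where the canoe is) can ever be reached, none of them has everyone across, and every continuation just revisits them. They are: 0 officers + 0 mutineers across (canoe back at the start); 0 officers + 1 mutineer across (canoe there); 0 officers + 1 mutineer across (canoe back at the start); 0 officers + 2 mutineers across (canoe there); 0 officers + 2 mutineers across (canoe back at the start); 0 officers + 3 mutineers across (canoe there); 0 officers + 3 mutineers across (canoe back at the start); 0 officers + 4 mutineers across (canoe there); 0 officers + 4 mutineers across (canoe back at the start); 0 officers + 5 mutineers across (canoe there); 0 officers + 5 mutineers across (canoe back at the start); 0 officers + 6 mutineers across (canoe there); 1 officer + 1 mutineer across (canoe there); 1 officer + 1 mutineer across (canoe back at the start); 2 officers + 2 mutineers across (canoe there); 2 officers + 2 mutineers across (canoe back at the start); 3 officers + 3 mutineers across (canoe there). So no valid plan exists.

No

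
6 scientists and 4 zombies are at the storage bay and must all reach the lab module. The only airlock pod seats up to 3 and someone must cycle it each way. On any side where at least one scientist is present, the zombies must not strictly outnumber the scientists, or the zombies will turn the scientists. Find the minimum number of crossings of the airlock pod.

Counting alone: each trip to the lab module takes at most 3 across and each return brings at least 1 back, so after t trips out (and t−1 returns) at most 3t − (t−1) of the 10 are across; that first reaches 10 at t = 5, so at least 9 crossings are needed.
The plan below uses exactly 9 crossings, so it is optimal:
1. 2 zombies → the lab module.  (the storage bay: 6S 2Z; the lab module: 0S 2Z)
2. 1 zombie ← the storage bay.  (the storage bay: 6S 3Z; the lab module: 0S 1Z)
3. 3 zombies → the lab module.  (the storage bay: 6S 0Z; the lab module: 0S 4Z)
4. 1 zombie ← the storage bay.  (the storage bay: 6S 1Z; the lab module: 0S 3Z)
5. 3 scientists → the lab module.  (the storage bay: 3S 1Z; the lab module: 3S 3Z)
6. 1 zombie ← the storage bay.  (the storage bay: 3S 2Z; the lab module: 3S 2Z)
7. 1 scientist and 2 zombies → the lab module.  (the storage bay: 2S 0Z; the lab module: 4S 4Z)
8. 1 zombie ← the storage bay.  (the storage bay: 2S 1Z; the lab module: 4S 3Z)
9. 2 scientists and 1 zombie → the lab module.  (the storage bay: 0S 0Z; the lab module: 6S 4Z)

9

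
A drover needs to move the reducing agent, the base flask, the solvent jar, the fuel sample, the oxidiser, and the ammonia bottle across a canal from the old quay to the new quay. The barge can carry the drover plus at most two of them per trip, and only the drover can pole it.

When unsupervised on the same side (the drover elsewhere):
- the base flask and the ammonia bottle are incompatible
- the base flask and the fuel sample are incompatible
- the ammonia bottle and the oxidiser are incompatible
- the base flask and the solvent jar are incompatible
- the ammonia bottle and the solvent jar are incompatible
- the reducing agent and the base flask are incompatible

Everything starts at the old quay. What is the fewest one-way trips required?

9

Counting alone: the drover can take at most 2 across per trip to the new quay, so moving all 6 needs at least 3 loaded trips out, with a return between consecutive ones — at least 5 crossings.
The safety rule pushes this higher. Following every safe sequence of crossings, the most of the 6 that can be at the new quay as the barge arrives there on crossings 5, 7 is 4, 5 respectively — never all 6.
So no plan with fewer than 9 crossings exists, and this one achieves 9:
1. Drover goes to the new quay with the ammonia bottle and the base flask.
2. Drover goes back to the old quay with the base flask.
3. Drover goes to the new quay with the base flask and the reducing agent.
4. Drover goes back to the old quay with the base flask.
5. Drover goes to the new quay with the base flask and the fuel sample.
6. Drover goes back to the old quay with the base flask.
7. Drover goes to the new quay with the oxidiser and the solvent jar.
8. Drover goes back to the old quay with the ammonia bottle.
9. Drover goes to the new quay with the ammonia bottle and the base flask.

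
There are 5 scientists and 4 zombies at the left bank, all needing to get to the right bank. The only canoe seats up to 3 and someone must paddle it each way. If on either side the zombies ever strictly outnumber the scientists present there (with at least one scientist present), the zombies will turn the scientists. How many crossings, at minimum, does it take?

7

Counting alone: each trip to the right bank takes at most 3 across and each return brings at least 1 back, so after t trips out (and t−1 returns) at most 3t − (t−1) of the 9 are across; that first reaches 9 at t = 4, so at least 7 crossings are needed.
The plan below uses exactly 7 crossings, so it is optimal:
1. 3 zombies → the right bank.  (the left bank: 5S 1Z; the right bank: 0S 3Z)
2. 1 zombie ← the left bank.  (the left bank: 5S 2Z; the right bank: 0S 2Z)
3. 3 scientists → the right bank.  (the left bank: 2S 2Z; the right bank: 3S 2Z)
4. 1 scientist ← the left bank.  (the left bank: 3S 2Z; the right bank: 2S 2Z)
5. 2 scientists and 1 zombie → the right bank.  (the left bank: 1S 1Z; the right bank: 4S 3Z)
6. 1 scientist ← the left bank.  (the left bank: 2S 1Z; the right bank: 3S 3Z)
7. 2 scientists and 1 zombie → the right bank.  (the left bank: 0S 0Z; the right bank: 5S 4Z)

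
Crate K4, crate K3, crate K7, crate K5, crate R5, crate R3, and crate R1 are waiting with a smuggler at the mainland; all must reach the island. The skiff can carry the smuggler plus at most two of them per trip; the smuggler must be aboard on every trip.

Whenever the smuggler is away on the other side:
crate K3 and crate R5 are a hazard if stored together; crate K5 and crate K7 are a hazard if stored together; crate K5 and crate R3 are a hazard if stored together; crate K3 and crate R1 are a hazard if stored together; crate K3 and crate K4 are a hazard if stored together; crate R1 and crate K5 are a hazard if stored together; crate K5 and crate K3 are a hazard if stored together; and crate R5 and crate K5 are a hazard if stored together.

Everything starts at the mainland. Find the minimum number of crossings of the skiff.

11

Counting alone: the smuggler can take at most 2 across per trip to the island, so moving all 7 needs at least 4 loaded trips out, with a return between consecutive ones — at least 7 crossings.
The safety rule pushes this higher. Following every safe sequence of crossings, the most of the 7 that can be at the island as the skiff arrives there on crossings 7, 9 is 5, 6 respectively — never all 7.
So no plan with fewer than 11 crossings exists, and this one achieves 11:
1. Smuggler goes to the island with crate K3 and crate K5.  [the mainland: crate K4, crate K7, crate R1, crate R3, crate R5 | the island: crate K3, crate K5]
2. Smuggler goes back to the mainland with crate K3.  [the mainland: crate K3, crate K4, crate K7, crate R1, crate R3, crate R5 | the island: crate K5]
3. Smuggler goes to the island with crate K3 and crate K4.  [the mainland: crate K7, crate R1, crate R3, crate R5 | the island: crate K3, crate K4, crate K5]
4. Smuggler goes back to the mainland with crate K3.  [the mainland: crate K3, crate K7, crate R1, crate R3, crate R5 | the island: crate K4, crate K5]
5. Smuggler goes to the island with crate R1 and crate R5.  [the mainland: crate K3, crate K7, crate R3 | the island: crate K4, crate K5, crate R1, crate R5]
6. Smuggler goes back to the mainland with crate K5.  [the mainland: crate K3, crate K5, crate K7, crate R3 | the island: crate K4, crate R1, crate R5]
7. Smuggler goes to the island with crate K5 and crate K7.  [the mainland: crate K3, crate R3 | the island: crate K4, crate K5, crate K7, crate R1, crate R5]
8. Smuggler goes back to the mainland with crate K5.  [the mainland: crate K3, crate K5, crate R3 | the island: crate K4, crate K7, crate R1, crate R5]
9. Smuggler goes to the island with crate K3 and crate R3.  [the mainland: crate K5 | the island: crate K3, crate K4, crate K7, crate R1, crate R3, crate R5]
10. Smuggler goes back to the mainland with crate K3.  [the mainland: crate K3, crate K5 | the island: crate K4, crate K7, crate R1, crate R3, crate R5]
11. Smuggler goes to the island with crate K3 and crate K5.  [the mainland: — | the island: crate K3, crate K4, crate K5, crate K7, crate R1, crate R3, crate R5]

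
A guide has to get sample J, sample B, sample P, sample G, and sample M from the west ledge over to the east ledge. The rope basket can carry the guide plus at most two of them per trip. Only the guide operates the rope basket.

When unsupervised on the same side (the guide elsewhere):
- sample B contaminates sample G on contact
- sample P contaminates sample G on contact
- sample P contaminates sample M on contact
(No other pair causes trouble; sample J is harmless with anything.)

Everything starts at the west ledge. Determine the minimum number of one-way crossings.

Counting alone: the guide can take at most 2 across per trip to the east ledge, so moving all 5 needs at least 3 loaded trips out, with a return between consecutive ones — at least 5 crossings.
The plan below uses exactly 5 crossings, so it is optimal:
1. Guide goes to the east ledge with sample B and sample P.
2. Guide goes back to the west ledge alone.
3. Guide goes to the east ledge with sample J.
4. Guide goes back to the west ledge alone.
5. Guide goes to the east ledge with sample G and sample M.

5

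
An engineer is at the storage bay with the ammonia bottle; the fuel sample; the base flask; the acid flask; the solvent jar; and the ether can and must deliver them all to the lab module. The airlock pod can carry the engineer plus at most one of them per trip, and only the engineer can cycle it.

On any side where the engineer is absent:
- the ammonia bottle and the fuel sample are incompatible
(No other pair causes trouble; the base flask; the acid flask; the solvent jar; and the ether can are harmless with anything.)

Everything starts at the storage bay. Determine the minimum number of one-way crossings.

11

Counting alone: the engineer can take at most 1 across per trip to the lab module, so moving all 6 needs at least 6 loaded trips out, with a return between consecutive ones — at least 11 crossings.
The plan below uses exactly 11 crossings, so it is optimal:
1. Engineer goes to the lab module with the ammonia bottle.  [the storage bay: the acid flask, the base flask, the ether can, the fuel sample, the solvent jar | the lab module: the ammonia bottle]
2. Engineer goes back to the storage bay alone.  [the storage bay: the acid flask, the base flask, the ether can, the fuel sample, the solvent jar | the lab module: the ammonia bottle]
3. Engineer goes to the lab module with the base flask.  [the storage bay: the acid flask, the ether can, the fuel sample, the solvent jar | the lab module: the ammonia bottle, the base flask]
4. Engineer goes back to the storage bay alone.  [the storage bay: the acid flask, the ether can, the fuel sample, the solvent jar | the lab module: the ammonia bottle, the base flask]
5. Engineer goes to the lab module with the acid flask.  [the storage bay: the ether can, the fuel sample, the solvent jar | the lab module: the acid flask, the ammonia bottle, the base flask]
6. Engineer goes back to the storage bay alone.  [the storage bay: the ether can, the fuel sample, the solvent jar | the lab module: the acid flask, the ammonia bottle, the base flask]
7. Engineer goes to the lab module with the solvent jar.  [the storage bay: the ether can, the fuel sample | the lab module: the acid flask, the ammonia bottle, the base flask, the solvent jar]
8. Engineer goes back to the storage bay alone.  [the storage bay: the ether can, the fuel sample | the lab module: the acid flask, the ammonia bottle, the base flask, the solvent jar]
9. Engineer goes to the lab module with the ether can.  [the storage bay: the fuel sample | the lab module: the acid flask, the ammonia bottle, the base flask, the ether can, the solvent jar]
10. Engineer goes back to the storage bay alone.  [the storage bay: the fuel sample | the lab module: the acid flask, the ammonia bottle, the base flask, the ether can, the solvent jar]
11. Engineer goes to the lab module with the fuel sample.  [the storage bay: — | the lab module: the acid flask, the ammonia bottle, the base flask, the ether can, the fuel sample, the solvent jar]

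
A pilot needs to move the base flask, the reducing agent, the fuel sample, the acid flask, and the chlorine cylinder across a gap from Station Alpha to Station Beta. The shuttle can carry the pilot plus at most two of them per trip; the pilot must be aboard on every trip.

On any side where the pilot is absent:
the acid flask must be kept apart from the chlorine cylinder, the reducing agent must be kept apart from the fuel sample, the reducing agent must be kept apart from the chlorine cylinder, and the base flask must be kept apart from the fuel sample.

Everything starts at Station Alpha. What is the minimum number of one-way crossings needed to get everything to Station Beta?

Counting alone: the pilot can take at most 2 across per trip to Station Beta, so moving all 5 needs at least 3 loaded trips out, with a return between consecutive ones — at least 5 crossings.
The safety rule pushes this higher. Following every safe sequence of crossings, the most of the 5 that can be at Station Beta as the shuttle arrives there on crossing 5 is 4 — never all 5.
So no plan with fewer than 7 crossings exists, and this one achieves 7:
1. Pilot goes to Station Beta with the chlorine cylinder and the fuel sample.
2. Pilot goes back to Station Alpha alone.
3. Pilot goes to Station Beta with the base flask.
4. Pilot goes back to Station Alpha with the fuel sample.
5. Pilot goes to Station Beta with the acid flask and the reducing agent.
6. Pilot goes back to Station Alpha with the chlorine cylinder.
7. Pilot goes to Station Beta with the chlorine cylinder and the fuel sample.

7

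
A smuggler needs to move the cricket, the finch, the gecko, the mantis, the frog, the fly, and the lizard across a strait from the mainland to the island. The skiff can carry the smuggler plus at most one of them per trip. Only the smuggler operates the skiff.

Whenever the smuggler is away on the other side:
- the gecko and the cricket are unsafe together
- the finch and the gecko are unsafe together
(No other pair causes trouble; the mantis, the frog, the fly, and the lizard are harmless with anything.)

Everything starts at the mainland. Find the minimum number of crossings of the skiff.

15

Counting alone: the smuggler can take at most 1 across per trip to the island, so moving all 7 needs at least 7 loaded trips out, with a return between consecutive ones — at least 13 crossings.
The safety rule pushes this higher. Following every safe sequence of crossings, the most of the 7 that can be at the island as the skiff arrives there on crossing 13 is 6 — never all 7.
So no plan with fewer than 15 crossings exists, and this one achieves 15:
1. Smuggler goes to the island with the gecko.  [the mainland: the cricket, the finch, the fly, the frog, the lizard, the mantis | the island: the gecko]
2. Smuggler goes back to the mainland alone.  [the mainland: the cricket, the finch, the fly, the frog, the lizard, the mantis | the island: the gecko]
3. Smuggler goes to the island with the cricket.  [the mainland: the finch, the fly, the frog, the lizard, the mantis | the island: the cricket, the gecko]
4. Smuggler goes back to the mainland with the gecko.  [the mainland: the finch, the fly, the frog, the gecko, the lizard, the mantis | the island: the cricket]
5. Smuggler goes to the island with the finch.  [the mainland: the fly, the frog, the gecko, the lizard, the mantis | the island: the cricket, the finch]
6. Smuggler goes back to the mainland alone.  [the mainland: the fly, the frog, the gecko, the lizard, the mantis | the island: the cricket, the finch]
7. Smuggler goes to the island with the mantis.  [the mainland: the fly, the frog, the gecko, the lizard | the island: the cricket, the finch, the mantis]
8. Smuggler goes back to the mainland alone.  [the mainland: the fly, the frog, the gecko, the lizard | the island: the cricket, the finch, the mantis]
9. Smuggler goes to the island with the frog.  [the mainland: the fly, the gecko, the lizard | the island: the cricket, the finch, the frog, the mantis]
10. Smuggler goes back to the mainland alone.  [the mainland: the fly, the gecko, the lizard | the island: the cricket, the finch, the frog, the mantis]
11. Smuggler goes to the island with the fly.  [the mainland: the gecko, the lizard | the island: the cricket, the finch, the fly, the frog, the mantis]
12. Smuggler goes back to the mainland alone.  [the mainland: the gecko, the lizard | the island: the cricket, the finch, the fly, the frog, the mantis]
13. Smuggler goes to the island with the lizard.  [the mainland: the gecko | the island: the cricket, the finch, the fly, the frog, the lizard, the mantis]
14. Smuggler goes back to the mainland alone.  [the mainland: the gecko | the island: the cricket, the finch, the fly, the frog, the lizard, the mantis]
15. Smuggler goes to the island with the gecko.  [the mainland: — | the island: the cricket, the finch, the fly, the frog, the gecko, the lizard, the mantis]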